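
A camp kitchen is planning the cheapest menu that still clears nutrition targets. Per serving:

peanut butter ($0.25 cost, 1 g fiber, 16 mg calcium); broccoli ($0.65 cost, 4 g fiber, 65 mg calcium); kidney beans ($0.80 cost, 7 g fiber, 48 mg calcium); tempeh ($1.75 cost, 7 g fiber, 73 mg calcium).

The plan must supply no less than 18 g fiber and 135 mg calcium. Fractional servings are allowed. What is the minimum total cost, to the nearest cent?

$2.12

An LP optimum is at a vertex; with two nutrient constraints at most two foods are used. Check each candidate.
peanut butter only: max(18/1, 135/16) = 18 servings → $4.50.
broccoli only: max(18/4, 135/65) = 4.5 servings → $2.92.
kidney beans only: max(18/7, 135/48) = 2.812 servings → $2.25.
tempeh only: max(18/7, 135/73) = 2.571 servings → $4.50.
peanut butter + broccoli: the both-tight solution has a negative serving — not a feasible corner.
peanut butter + kidney beans with both tight: 1.266 servings and 2.391 servings → $2.23.
peanut butter + tempeh with both targets exact would need a negative amount; discard.
broccoli + kidney beans with both tight: 0.308 servings and 2.395 servings → $2.12.
broccoli + tempeh: intersection lies outside the first quadrant.
kidney beans + tempeh with both tight: 2.109 servings and 0.4629 servings → $2.50.
Cheapest feasible corner: $2.12.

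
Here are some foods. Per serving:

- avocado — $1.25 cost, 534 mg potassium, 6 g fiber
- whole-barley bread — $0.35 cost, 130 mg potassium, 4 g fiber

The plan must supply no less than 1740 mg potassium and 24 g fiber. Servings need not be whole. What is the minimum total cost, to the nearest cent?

$4.15

With two linear requirements the optimum uses one or two foods; enumerate the corners.
avocado only: max(1740/534, 24/6) = 4 servings → $5.00.
whole-barley bread only: max(1740/130, 24/4) = 13.38 servings → $4.68.
avocado + whole-barley bread with both tight: 2.832 servings and 1.752 servings → $4.15.
The minimum over all feasible corners is $4.15.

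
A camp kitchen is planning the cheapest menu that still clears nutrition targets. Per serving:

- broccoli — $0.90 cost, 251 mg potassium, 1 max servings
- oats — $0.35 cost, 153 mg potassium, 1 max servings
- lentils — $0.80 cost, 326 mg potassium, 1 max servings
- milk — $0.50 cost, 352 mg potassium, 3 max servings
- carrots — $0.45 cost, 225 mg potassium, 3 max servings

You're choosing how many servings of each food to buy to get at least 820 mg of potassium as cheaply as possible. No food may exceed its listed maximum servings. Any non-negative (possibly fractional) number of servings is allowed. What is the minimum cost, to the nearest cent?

Cost per mg of potassium: milk $0.0014, carrots $0.0020, oats $0.0023, lentils $0.0025, broccoli $0.0036.
Take 2.33 servings of milk: +820.0 mg potassium for $1.16 (total $1.16, still need 0.0 mg).
Filling from the cheapest source first is optimal under one linear minimum: $1.16.

$1.16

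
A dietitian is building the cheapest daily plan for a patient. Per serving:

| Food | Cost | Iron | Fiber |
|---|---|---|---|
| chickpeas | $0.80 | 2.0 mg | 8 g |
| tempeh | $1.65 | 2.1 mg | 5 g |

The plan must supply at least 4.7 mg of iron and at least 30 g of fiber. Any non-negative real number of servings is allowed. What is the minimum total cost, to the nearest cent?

chickpeas only: max(4.7/2.0, 30/8) = 3.75 servings → $3.00.
tempeh only: max(4.7/2.1, 30/5) = 6 servings → $9.90.
chickpeas + tempeh with both targets exact would need a negative amount; discard.
The minimum over all feasible corners is $3.00.

$3.00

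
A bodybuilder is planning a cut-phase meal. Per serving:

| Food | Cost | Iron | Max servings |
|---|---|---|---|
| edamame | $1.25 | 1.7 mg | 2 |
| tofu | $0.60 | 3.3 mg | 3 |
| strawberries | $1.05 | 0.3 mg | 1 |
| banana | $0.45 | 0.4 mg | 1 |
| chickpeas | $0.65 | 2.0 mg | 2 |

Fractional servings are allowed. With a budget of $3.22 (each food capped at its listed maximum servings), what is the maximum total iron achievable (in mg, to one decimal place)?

14.1 mg

Iron per dollar: tofu 5.5, chickpeas 3.077, edamame 1.36, banana 0.8889, strawberries 0.2857.
Take 3 servings of tofu: spends $1.80, +9.9 mg iron (running total 9.9 mg).
Take 2 servings of chickpeas: spends $1.30, +4.0 mg iron (running total 13.9 mg).
Take 0.096 servings of edamame: spends $0.12, +0.2 mg iron (running total 14.1 mg).
Filling greedily by iron-per-dollar is optimal for one linear limit, giving 14.1 mg.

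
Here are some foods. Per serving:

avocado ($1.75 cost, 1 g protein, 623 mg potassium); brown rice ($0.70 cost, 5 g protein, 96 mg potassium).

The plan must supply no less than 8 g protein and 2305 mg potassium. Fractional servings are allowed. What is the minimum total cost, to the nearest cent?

avocado only: max(8/1, 2305/623) = 8 servings → $14.00.
brown rice only: max(8/5, 2305/96) = 24.01 servings → $16.81.
avocado + brown rice with both tight: 3.563 servings and 0.8874 servings → $6.86.
The minimum over all feasible corners is $6.86.

$6.86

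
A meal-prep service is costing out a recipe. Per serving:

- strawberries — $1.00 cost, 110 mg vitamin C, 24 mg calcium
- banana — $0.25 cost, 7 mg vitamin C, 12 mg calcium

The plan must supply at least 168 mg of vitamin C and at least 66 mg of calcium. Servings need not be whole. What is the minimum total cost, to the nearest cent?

Compare the cost at each extreme point of the feasible region.
strawberries only: max(168/110, 66/24) = 2.75 servings → $2.75.
banana only: max(168/7, 66/12) = 24 servings → $6.00.
strawberries + banana with both tight: 1.349 servings and 2.802 servings → $2.05.
The minimum over all feasible corners is $2.05.

$2.05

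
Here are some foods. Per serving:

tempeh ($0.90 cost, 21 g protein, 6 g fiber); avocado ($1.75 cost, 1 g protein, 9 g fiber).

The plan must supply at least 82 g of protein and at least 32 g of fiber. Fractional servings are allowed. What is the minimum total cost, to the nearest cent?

At the optimum either one food covers both requirements or two foods hit both targets exactly; no other combination can be cheaper.
tempeh only: max(82/21, 32/6) = 5.333 servings → $4.80.
avocado only: max(82/1, 32/9) = 82 servings → $143.50.
tempeh + avocado with both tight: 3.858 servings and 0.9836 servings → $5.19.
So the least-cost plan costs $4.80.

$4.80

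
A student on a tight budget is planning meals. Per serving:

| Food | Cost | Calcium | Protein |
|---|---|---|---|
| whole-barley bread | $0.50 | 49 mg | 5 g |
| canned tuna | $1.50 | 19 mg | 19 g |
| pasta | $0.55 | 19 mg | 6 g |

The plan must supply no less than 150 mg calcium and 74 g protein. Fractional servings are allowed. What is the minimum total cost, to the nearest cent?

Minimising a linear cost over {calcium ≥ 150, protein ≥ 74, servings ≥ 0} — the optimum is at a vertex, using one or two foods.
whole-barley bread only: max(150/49, 74/5) = 14.8 servings → $7.40.
canned tuna only: max(150/19, 74/19) = 7.895 servings → $11.84.
pasta only: max(150/19, 74/6) = 12.33 servings → $6.78.
whole-barley bread + canned tuna with both tight: 1.727 servings and 3.44 servings → $6.02.
whole-barley bread + pasta: the both-tight solution has a negative serving — not a feasible corner.
canned tuna + pasta with both tight: 2.049 servings and 5.846 servings → $6.29.
The minimum over all feasible corners is $6.02.

$6.02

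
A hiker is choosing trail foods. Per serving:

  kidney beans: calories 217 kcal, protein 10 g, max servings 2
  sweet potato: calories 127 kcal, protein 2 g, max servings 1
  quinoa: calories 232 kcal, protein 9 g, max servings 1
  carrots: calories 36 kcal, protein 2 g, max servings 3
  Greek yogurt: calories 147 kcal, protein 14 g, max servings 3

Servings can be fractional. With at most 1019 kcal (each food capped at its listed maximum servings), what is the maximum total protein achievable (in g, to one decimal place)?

69.4 g

Protein per kcal: Greek yogurt 0.09524, carrots 0.05556, kidney beans 0.04608, quinoa 0.03879, sweet potato 0.01575.
Take 3 servings of Greek yogurt: uses 441 kcal, +42.0 g protein (running total 42.0 g).
Take 3 servings of carrots: uses 108 kcal, +6.0 g protein (running total 48.0 g).
Take 2 servings of kidney beans: uses 434 kcal, +20.0 g protein (running total 68.0 g).
Take 0.1552 servings of quinoa: uses 36 kcal, +1.4 g protein (running total 69.4 g).
Greedy by best ratio exhausts the calories allowance optimally: 69.4 g.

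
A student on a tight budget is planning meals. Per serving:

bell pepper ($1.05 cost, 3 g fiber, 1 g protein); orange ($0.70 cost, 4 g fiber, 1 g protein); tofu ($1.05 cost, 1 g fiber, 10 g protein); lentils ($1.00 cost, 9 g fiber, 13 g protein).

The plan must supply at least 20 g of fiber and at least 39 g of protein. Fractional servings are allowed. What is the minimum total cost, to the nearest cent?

$3.00

This is a tiny linear program; its minimum lies at a vertex of the feasible set. List the vertices and price them.
bell pepper only: max(20/3, 39/1) = 39 servings → $40.95.
orange only: max(20/4, 39/1) = 39 servings → $27.30.
tofu only: max(20/1, 39/10) = 20 servings → $21.00.
lentils only: max(20/9, 39/13) = 3 servings → $3.00.
bell pepper + orange: the both-tight solution has a negative serving — not a feasible corner.
bell pepper + tofu with both tight: 5.552 servings and 3.345 servings → $9.34.
bell pepper + lentils: intersection lies outside the first quadrant.
orange + tofu with both tight: 4.128 servings and 3.487 servings → $6.55.
orange + lentils: the both-tight solution has a negative serving — not a feasible corner.
tofu + lentils with both tight: 1.182 servings and 2.091 servings → $3.33.
The minimum over all feasible corners is $3.00.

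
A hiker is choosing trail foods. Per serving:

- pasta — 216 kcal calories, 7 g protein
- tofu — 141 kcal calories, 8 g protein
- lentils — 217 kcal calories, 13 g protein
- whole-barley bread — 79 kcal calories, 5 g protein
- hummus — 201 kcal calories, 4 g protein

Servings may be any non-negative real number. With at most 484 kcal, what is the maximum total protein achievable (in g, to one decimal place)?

Protein per kcal: whole-barley bread 0.06329, lentils 0.05991, tofu 0.05674, pasta 0.03241, hummus 0.0199.
With no serving limits, spend the whole calories allowance on whole-barley bread: 484 kcal / 79 kcal × 5 g = 30.6 g.

30.6 g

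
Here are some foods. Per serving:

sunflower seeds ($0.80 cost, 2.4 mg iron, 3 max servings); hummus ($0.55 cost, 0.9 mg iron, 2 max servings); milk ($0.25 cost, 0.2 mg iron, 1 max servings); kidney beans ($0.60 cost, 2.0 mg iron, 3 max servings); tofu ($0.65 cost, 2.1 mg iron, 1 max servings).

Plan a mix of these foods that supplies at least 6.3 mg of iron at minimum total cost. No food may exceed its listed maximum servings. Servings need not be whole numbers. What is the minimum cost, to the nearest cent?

$1.89

Cost per mg of iron: kidney beans $0.3000, tofu $0.3095, sunflower seeds $0.3333, hummus $0.6111, milk $1.2500.
Take 3 servings of kidney beans: +6.0 mg iron for $1.80 (total $1.80, still need 0.3 mg).
Take 0.1429 servings of tofu: +0.3 mg iron for $0.09 (total $1.89, still need 0.0 mg).
Greedy by cheapest-per-mg is optimal for a single linear constraint, so the minimum cost is $1.89.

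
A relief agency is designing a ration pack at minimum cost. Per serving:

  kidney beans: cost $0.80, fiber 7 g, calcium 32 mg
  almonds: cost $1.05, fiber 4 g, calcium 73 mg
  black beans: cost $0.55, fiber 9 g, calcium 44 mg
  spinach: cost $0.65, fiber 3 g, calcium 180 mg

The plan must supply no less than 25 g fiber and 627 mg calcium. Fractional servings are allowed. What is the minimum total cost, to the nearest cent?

$2.95

Minimising a linear cost over {fiber ≥ 25, calcium ≥ 627, servings ≥ 0} — the optimum is at a vertex, using one or two foods.
kidney beans only: max(25/7, 627/32) = 19.59 servings → $15.68.
almonds only: max(25/4, 627/73) = 8.589 servings → $9.02.
black beans only: max(25/9, 627/44) = 14.25 servings → $7.84.
spinach only: max(25/3, 627/180) = 8.333 servings → $5.42.
kidney beans + almonds: the both-tight solution has a negative serving — not a feasible corner.
kidney beans + black beans: intersection lies outside the first quadrant.
kidney beans + spinach with both tight: 2.25 servings and 3.083 servings → $3.80.
almonds + black beans: intersection lies outside the first quadrant.
almonds + spinach with both tight: 5.228 servings and 1.363 servings → $6.38.
black beans + spinach with both tight: 1.76 servings and 3.053 servings → $2.95.
The minimum over all feasible corners is $2.95.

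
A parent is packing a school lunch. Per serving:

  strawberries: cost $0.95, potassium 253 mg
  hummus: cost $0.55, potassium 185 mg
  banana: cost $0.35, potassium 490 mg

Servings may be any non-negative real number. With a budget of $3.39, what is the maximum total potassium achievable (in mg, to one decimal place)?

4746.0 mg

Potassium per dollar: banana 1400, hummus 336.4, strawberries 266.3.
With no serving limits, spend the whole cost allowance on banana: $3.39 / $0.35 × 490 mg = 4746.0 mg.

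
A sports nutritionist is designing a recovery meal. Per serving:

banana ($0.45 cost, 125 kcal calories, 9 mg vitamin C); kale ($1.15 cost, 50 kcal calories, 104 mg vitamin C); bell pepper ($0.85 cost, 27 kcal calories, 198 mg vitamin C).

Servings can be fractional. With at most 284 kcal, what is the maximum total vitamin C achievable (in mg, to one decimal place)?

Vitamin C per kcal: bell pepper 7.333, kale 2.08, banana 0.072.
With no serving limits, spend the whole calories allowance on bell pepper: 284 kcal / 27 kcal × 198 mg = 2082.7 mg.

2082.7 mg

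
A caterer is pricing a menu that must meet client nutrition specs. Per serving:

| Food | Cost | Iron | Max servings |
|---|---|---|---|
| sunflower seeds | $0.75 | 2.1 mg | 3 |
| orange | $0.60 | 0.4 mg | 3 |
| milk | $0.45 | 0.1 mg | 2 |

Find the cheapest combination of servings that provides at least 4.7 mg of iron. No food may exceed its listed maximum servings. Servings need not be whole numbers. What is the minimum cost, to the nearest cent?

Cost per mg of iron: sunflower seeds $0.3571, orange $1.5000, milk $4.5000.
Take 2.238 servings of sunflower seeds: +4.7 mg iron for $1.68 (total $1.68, still need 0.0 mg).
Filling from the cheapest source first is optimal under one linear minimum: $1.68.

$1.68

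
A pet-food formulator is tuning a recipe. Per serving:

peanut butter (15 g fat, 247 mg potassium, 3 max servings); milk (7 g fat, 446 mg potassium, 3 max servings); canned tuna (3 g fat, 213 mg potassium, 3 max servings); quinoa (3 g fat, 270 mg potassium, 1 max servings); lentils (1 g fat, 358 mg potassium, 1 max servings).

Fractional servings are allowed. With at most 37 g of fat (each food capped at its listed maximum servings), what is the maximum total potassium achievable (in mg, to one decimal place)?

Potassium per g fat: lentils 358, quinoa 90, canned tuna 71, milk 63.71, peanut butter 16.47.
Take 1 serving of lentils: uses 1 g fat, +358.0 mg potassium (running total 358.0 mg).
Take 1 serving of quinoa: uses 3 g fat, +270.0 mg potassium (running total 628.0 mg).
Take 3 servings of canned tuna: uses 9 g fat, +639.0 mg potassium (running total 1267.0 mg).
Take 3 servings of milk: uses 21 g fat, +1338.0 mg potassium (running total 2605.0 mg).
Take 0.2 servings of peanut butter: uses 3 g fat, +49.4 mg potassium (running total 2654.4 mg).
Greedy by best ratio exhausts the fat allowance optimally: 2654.4 mg.

2654.4 mg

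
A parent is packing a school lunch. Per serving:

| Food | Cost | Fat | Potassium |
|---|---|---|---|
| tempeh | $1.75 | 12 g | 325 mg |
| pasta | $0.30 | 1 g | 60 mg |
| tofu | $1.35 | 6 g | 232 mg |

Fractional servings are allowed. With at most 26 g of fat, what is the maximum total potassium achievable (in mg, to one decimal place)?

1560.0 mg

Potassium per g fat: pasta 60, tofu 38.67, tempeh 27.08.
With no serving limits, spend the whole fat allowance on pasta: 26 g / 1 g × 60 mg = 1560.0 mg.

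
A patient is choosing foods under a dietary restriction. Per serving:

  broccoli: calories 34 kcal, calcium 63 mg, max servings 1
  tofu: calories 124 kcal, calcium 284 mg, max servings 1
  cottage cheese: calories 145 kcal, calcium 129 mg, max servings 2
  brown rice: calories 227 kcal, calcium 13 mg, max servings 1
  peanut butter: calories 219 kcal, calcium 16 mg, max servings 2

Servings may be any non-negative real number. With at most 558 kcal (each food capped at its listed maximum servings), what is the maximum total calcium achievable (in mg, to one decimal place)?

613.0 mg

Calcium per kcal: tofu 2.29, broccoli 1.853, cottage cheese 0.8897, peanut butter 0.07306, brown rice 0.05727.
Take 1 serving of tofu: uses 124 kcal, +284.0 mg calcium (running total 284.0 mg).
Take 1 serving of broccoli: uses 34 kcal, +63.0 mg calcium (running total 347.0 mg).
Take 2 servings of cottage cheese: uses 290 kcal, +258.0 mg calcium (running total 605.0 mg).
Take 0.5023 servings of peanut butter: uses 110 kcal, +8.0 mg calcium (running total 613.0 mg).
Filling greedily by calcium-per-kcal is optimal for one linear limit, giving 613.0 mg.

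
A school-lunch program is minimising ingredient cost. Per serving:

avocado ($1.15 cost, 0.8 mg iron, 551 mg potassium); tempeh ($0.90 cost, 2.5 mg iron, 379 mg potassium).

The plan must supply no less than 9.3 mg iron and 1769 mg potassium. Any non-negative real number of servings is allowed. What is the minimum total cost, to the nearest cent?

This is a tiny linear program; its minimum lies at a vertex of the feasible set. List the vertices and price them.
avocado only: max(9.3/0.8, 1769/551) = 11.62 servings → $13.37.
tempeh only: max(9.3/2.5, 1769/379) = 4.668 servings → $4.20.
avocado + tempeh with both tight: 0.8357 servings and 3.453 servings → $4.07.
So the least-cost plan costs $4.07.

$4.07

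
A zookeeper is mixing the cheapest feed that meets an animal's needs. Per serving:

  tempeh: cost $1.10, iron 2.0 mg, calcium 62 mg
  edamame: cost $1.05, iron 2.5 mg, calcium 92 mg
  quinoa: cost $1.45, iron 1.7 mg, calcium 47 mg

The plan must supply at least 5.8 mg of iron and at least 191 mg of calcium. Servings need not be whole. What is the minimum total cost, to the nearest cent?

Two binding constraints pin down two serving amounts, so the optimal mix uses at most two foods. The candidates are each food alone (scaled to the tighter of iron/calcium) and each pair with both constraints tight.
tempeh only: max(5.8/2.0, 191/62) = 3.081 servings → $3.39.
edamame only: max(5.8/2.5, 191/92) = 2.32 servings → $2.44.
quinoa only: max(5.8/1.7, 191/47) = 4.064 servings → $5.89.
tempeh + edamame with both tight: 1.934 servings and 0.7724 servings → $2.94.
tempeh + quinoa: intersection lies outside the first quadrant.
edamame + quinoa with both tight: 1.339 servings and 1.442 servings → $3.50.
Cheapest feasible corner: $2.44.

$2.44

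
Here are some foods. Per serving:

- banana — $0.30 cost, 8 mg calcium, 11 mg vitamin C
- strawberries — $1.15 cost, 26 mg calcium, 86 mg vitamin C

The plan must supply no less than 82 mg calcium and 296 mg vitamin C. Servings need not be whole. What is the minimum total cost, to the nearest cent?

Compare the cost at each extreme point of the feasible region.
banana only: max(82/8, 296/11) = 26.91 servings → $8.07.
strawberries only: max(82/26, 296/86) = 3.442 servings → $3.96.
banana + strawberries with both targets exact would need a negative amount; discard.
The minimum over all feasible corners is $3.96.

$3.96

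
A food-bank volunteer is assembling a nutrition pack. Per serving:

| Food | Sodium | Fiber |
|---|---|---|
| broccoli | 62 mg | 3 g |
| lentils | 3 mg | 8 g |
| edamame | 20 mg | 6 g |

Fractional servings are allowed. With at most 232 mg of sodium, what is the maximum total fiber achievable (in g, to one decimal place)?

Fiber per mg sodium: lentils 2.667, edamame 0.3, broccoli 0.04839.
With no serving limits, spend the whole sodium allowance on lentils: 232 mg / 3 mg × 8 g = 618.7 g.

618.7 g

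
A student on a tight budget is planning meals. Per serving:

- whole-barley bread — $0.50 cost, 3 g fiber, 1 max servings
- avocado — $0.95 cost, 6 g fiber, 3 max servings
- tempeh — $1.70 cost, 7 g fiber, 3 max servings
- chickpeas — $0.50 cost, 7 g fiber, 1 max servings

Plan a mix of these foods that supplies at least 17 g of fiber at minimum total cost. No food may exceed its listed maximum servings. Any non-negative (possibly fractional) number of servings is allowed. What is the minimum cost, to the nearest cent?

Cost per g of fiber: chickpeas $0.0714, avocado $0.1583, whole-barley bread $0.1667, tempeh $0.2429.
Take 1 serving of chickpeas: +7.0 g fiber for $0.50 (total $0.50, still need 10.0 g).
Take 1.667 servings of avocado: +10.0 g fiber for $1.58 (total $2.08, still need 0.0 g).
Filling from the cheapest source first is optimal under one linear minimum: $2.08.

$2.08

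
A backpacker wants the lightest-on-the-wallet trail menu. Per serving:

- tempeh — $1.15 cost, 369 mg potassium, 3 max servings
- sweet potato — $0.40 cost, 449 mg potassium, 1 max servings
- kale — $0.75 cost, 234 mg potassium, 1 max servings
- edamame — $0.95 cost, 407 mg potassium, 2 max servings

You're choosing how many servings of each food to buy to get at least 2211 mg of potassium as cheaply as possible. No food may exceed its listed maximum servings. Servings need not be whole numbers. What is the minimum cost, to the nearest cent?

Cost per mg of potassium: sweet potato $0.0009, edamame $0.0023, tempeh $0.0031, kale $0.0032.
Take 1 serving of sweet potato: +449.0 mg potassium for $0.40 (total $0.40, still need 1762.0 mg).
Take 2 servings of edamame: +814.0 mg potassium for $1.90 (total $2.30, still need 948.0 mg).
Take 2.569 servings of tempeh: +948.0 mg potassium for $2.95 (total $5.25, still need 0.0 mg).
Filling from the cheapest source first is optimal under one linear minimum: $5.25.

$5.25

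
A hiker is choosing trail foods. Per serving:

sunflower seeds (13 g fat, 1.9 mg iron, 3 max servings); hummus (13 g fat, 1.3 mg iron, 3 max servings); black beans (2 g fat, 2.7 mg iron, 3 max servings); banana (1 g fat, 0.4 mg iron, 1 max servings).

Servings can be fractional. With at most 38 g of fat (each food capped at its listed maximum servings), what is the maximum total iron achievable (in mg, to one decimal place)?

Iron per g fat: black beans 1.35, banana 0.4, sunflower seeds 0.1462, hummus 0.1.
Take 3 servings of black beans: uses 6 g fat, +8.1 mg iron (running total 8.1 mg).
Take 1 serving of banana: uses 1 g fat, +0.4 mg iron (running total 8.5 mg).
Take 2.385 servings of sunflower seeds: uses 31 g fat, +4.5 mg iron (running total 13.0 mg).
Greedy by best ratio exhausts the fat allowance optimally: 13.0 mg.

13.0 mg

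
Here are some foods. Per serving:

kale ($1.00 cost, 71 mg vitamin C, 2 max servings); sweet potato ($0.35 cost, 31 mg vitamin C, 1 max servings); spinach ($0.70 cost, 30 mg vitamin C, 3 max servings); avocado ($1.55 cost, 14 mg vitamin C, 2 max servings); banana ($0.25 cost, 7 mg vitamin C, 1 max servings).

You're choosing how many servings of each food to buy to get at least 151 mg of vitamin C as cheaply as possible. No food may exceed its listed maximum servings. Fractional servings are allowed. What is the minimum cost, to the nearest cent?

$2.04

Cost per mg of vitamin C: sweet potato $0.0113, kale $0.0141, spinach $0.0233, banana $0.0357, avocado $0.1107.
Take 1 serving of sweet potato: +31.0 mg vitamin C for $0.35 (total $0.35, still need 120.0 mg).
Take 1.69 servings of kale: +120.0 mg vitamin C for $1.69 (total $2.04, still need 0.0 mg).
Greedy by cheapest-per-mg is optimal for a single linear constraint, so the minimum cost is $2.04.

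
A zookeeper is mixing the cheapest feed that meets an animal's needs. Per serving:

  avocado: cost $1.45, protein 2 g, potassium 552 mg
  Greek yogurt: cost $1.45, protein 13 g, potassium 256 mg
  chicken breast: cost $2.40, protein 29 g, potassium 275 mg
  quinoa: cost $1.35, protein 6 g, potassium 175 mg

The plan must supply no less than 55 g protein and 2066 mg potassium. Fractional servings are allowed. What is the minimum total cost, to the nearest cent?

avocado only: max(55/2, 2066/552) = 27.5 servings → $39.88.
Greek yogurt only: max(55/13, 2066/256) = 8.07 servings → $11.70.
chicken breast only: max(55/29, 2066/275) = 7.513 servings → $18.03.
quinoa only: max(55/6, 2066/175) = 11.81 servings → $15.94.
avocado + Greek yogurt with both tight: 1.917 servings and 3.936 servings → $8.49.
avocado + chicken breast with both tight: 2.897 servings and 1.697 servings → $8.27.
avocado + quinoa with both tight: 0.9355 servings and 8.855 servings → $13.31.
Greek yogurt + chicken breast: the both-tight solution has a negative serving — not a feasible corner.
Greek yogurt + quinoa: intersection lies outside the first quadrant.
chicken breast + quinoa with both targets exact would need a negative amount; discard.
Cheapest feasible corner: $8.27.

$8.27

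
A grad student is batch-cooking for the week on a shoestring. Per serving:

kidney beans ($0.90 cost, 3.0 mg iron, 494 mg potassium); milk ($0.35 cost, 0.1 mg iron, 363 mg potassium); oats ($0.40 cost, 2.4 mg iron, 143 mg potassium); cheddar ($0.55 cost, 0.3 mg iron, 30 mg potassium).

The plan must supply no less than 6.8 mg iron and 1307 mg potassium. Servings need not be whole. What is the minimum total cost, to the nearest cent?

kidney beans only: max(6.8/3.0, 1307/494) = 2.646 servings → $2.38.
milk only: max(6.8/0.1, 1307/363) = 68 servings → $23.80.
oats only: max(6.8/2.4, 1307/143) = 9.14 servings → $3.66.
cheddar only: max(6.8/0.3, 1307/30) = 43.57 servings → $23.96.
kidney beans + milk with both tight: 2.249 servings and 0.5404 servings → $2.21.
kidney beans + oats with both targets exact would need a negative amount; discard.
kidney beans + cheddar: intersection lies outside the first quadrant.
milk + oats with both tight: 2.526 servings and 2.728 servings → $1.98.
milk + cheddar with both tight: 1.776 servings and 22.07 servings → $12.76.
oats + cheddar: intersection lies outside the first quadrant.
So the least-cost plan costs $1.98.

$1.98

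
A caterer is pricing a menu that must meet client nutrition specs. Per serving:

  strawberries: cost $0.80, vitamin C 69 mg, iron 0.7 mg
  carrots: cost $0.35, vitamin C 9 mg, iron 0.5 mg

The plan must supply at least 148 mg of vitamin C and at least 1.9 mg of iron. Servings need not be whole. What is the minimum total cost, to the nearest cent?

Two binding constraints pin down two serving amounts, so the optimal mix uses at most two foods. The candidates are each food alone (scaled to the tighter of vitamin C/iron) and each pair with both constraints tight.
strawberries only: max(148/69, 1.9/0.7) = 2.714 servings → $2.17.
carrots only: max(148/9, 1.9/0.5) = 16.44 servings → $5.76.
strawberries + carrots with both tight: 2.018 servings and 0.9752 servings → $1.96.
The minimum over all feasible corners is $1.96.

$1.96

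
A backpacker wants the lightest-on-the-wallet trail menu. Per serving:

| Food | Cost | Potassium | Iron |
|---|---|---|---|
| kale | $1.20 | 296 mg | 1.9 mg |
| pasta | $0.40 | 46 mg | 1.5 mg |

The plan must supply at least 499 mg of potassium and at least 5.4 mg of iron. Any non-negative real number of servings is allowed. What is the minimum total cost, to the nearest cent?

With two linear requirements the optimum uses one or two foods; enumerate the corners.
kale only: max(499/296, 5.4/1.9) = 2.842 servings → $3.41.
pasta only: max(499/46, 5.4/1.5) = 10.85 servings → $4.34.
kale + pasta with both tight: 1.402 servings and 1.824 servings → $2.41.
The minimum over all feasible corners is $2.41.

$2.41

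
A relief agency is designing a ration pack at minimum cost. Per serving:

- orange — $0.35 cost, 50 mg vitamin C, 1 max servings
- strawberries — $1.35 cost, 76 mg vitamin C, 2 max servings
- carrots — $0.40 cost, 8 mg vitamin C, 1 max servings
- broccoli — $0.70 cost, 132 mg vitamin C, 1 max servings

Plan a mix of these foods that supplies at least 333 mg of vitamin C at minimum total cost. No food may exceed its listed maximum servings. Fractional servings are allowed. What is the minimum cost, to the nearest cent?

$3.73

Cost per mg of vitamin C: broccoli $0.0053, orange $0.0070, strawberries $0.0178, carrots $0.0500.
Take 1 serving of broccoli: +132.0 mg vitamin C for $0.70 (total $0.70, still need 201.0 mg).
Take 1 serving of orange: +50.0 mg vitamin C for $0.35 (total $1.05, still need 151.0 mg).
Take 1.987 servings of strawberries: +151.0 mg vitamin C for $2.68 (total $3.73, still need 0.0 mg).
Greedy by cheapest-per-mg is optimal for a single linear constraint, so the minimum cost is $3.73.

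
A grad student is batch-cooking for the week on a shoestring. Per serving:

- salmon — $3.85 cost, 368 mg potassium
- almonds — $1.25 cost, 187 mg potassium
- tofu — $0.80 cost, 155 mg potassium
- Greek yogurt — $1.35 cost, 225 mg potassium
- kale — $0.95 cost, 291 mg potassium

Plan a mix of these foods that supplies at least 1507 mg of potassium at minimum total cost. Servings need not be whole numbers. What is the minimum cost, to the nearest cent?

$4.92

Cost per mg of potassium: kale $0.0033, tofu $0.0052, Greek yogurt $0.0060, almonds $0.0067, salmon $0.0105.
With no serving limits, use only kale: 1507 mg / 291 mg = 5.179 servings × $0.95 = $4.92.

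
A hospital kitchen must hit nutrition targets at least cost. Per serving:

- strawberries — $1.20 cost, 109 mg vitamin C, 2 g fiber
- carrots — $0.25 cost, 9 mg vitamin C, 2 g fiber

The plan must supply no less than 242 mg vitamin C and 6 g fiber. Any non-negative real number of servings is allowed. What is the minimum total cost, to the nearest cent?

The cheapest plan sits at a corner of the feasible region — with two constraints it uses at most two foods.
strawberries only: max(242/109, 6/2) = 3 servings → $3.60.
carrots only: max(242/9, 6/2) = 26.89 servings → $6.72.
strawberries + carrots with both tight: 2.15 servings and 0.85 servings → $2.79.
So the least-cost plan costs $2.79.

$2.79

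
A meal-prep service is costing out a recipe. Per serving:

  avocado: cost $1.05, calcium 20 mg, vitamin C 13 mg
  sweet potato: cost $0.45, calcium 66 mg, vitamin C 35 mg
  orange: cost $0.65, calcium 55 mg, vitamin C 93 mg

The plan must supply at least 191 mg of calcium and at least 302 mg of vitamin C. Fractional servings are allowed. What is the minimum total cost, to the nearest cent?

$2.17

Two binding constraints pin down two serving amounts, so the optimal mix uses at most two foods. The candidates are each food alone (scaled to the tighter of calcium/vitamin C) and each pair with both constraints tight.
avocado only: max(191/20, 302/13) = 23.23 servings → $24.39.
sweet potato only: max(191/66, 302/35) = 8.629 servings → $3.88.
orange only: max(191/55, 302/93) = 3.473 servings → $2.26.
avocado + sweet potato: intersection lies outside the first quadrant.
avocado + orange with both tight: 1.007 servings and 3.107 servings → $3.08.
sweet potato + orange with both tight: 0.2737 servings and 3.144 servings → $2.17.
Cheapest feasible corner: $2.17.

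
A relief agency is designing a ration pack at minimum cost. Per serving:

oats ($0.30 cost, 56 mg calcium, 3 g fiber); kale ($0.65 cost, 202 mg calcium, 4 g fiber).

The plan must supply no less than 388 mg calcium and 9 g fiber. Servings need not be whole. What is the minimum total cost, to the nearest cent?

$1.33

Compare the cost at each extreme point of the feasible region.
oats only: max(388/56, 9/3) = 6.929 servings → $2.08.
kale only: max(388/202, 9/4) = 2.25 servings → $1.46.
oats + kale with both tight: 0.6963 servings and 1.728 servings → $1.33.
So the least-cost plan costs $1.33.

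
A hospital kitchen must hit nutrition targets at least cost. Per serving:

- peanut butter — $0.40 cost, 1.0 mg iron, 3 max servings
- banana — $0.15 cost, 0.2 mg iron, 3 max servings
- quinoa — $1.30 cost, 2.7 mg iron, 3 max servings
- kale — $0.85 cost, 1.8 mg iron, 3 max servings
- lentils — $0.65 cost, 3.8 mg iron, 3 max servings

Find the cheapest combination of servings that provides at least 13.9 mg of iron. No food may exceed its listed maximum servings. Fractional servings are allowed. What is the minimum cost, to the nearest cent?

$2.95

Cost per mg of iron: lentils $0.1711, peanut butter $0.4000, kale $0.4722, quinoa $0.4815, banana $0.7500.
Take 3 servings of lentils: +11.4 mg iron for $1.95 (total $1.95, still need 2.5 mg).
Take 2.5 servings of peanut butter: +2.5 mg iron for $1.00 (total $2.95, still need 0.0 mg).
Greedy by cheapest-per-mg is optimal for a single linear constraint, so the minimum cost is $2.95.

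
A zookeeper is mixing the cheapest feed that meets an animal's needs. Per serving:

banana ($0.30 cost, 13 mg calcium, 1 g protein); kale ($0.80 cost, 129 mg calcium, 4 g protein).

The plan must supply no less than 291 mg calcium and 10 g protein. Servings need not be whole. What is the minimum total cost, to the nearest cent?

$2.00

At the optimum either one food covers both requirements or two foods hit both targets exactly; no other combination can be cheaper.
banana only: max(291/13, 10/1) = 22.38 servings → $6.72.
kale only: max(291/129, 10/4) = 2.5 servings → $2.00.
banana + kale with both tight: 1.636 servings and 2.091 servings → $2.16.
Cheapest feasible corner: $2.00.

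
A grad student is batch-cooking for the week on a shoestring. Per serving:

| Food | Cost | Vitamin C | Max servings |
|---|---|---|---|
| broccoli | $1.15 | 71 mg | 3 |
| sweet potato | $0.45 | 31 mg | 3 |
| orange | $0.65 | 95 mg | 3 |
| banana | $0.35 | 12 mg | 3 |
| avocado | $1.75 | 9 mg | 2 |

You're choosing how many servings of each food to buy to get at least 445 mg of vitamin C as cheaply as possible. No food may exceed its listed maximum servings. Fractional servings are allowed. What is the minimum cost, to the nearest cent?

$4.39

Cost per mg of vitamin C: orange $0.0068, sweet potato $0.0145, broccoli $0.0162, banana $0.0292, avocado $0.1944.
Take 3 servings of orange: +285.0 mg vitamin C for $1.95 (total $1.95, still need 160.0 mg).
Take 3 servings of sweet potato: +93.0 mg vitamin C for $1.35 (total $3.30, still need 67.0 mg).
Take 0.9437 servings of broccoli: +67.0 mg vitamin C for $1.09 (total $4.39, still need 0.0 mg).
Filling from the cheapest source first is optimal under one linear minimum: $4.39.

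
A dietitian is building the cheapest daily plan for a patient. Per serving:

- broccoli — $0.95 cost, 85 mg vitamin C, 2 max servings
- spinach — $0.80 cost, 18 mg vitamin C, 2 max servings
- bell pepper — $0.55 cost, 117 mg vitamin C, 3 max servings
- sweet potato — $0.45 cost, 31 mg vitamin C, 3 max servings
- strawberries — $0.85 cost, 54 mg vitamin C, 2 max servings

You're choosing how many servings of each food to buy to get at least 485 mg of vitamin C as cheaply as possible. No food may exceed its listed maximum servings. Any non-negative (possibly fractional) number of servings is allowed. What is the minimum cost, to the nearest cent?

$3.15

Cost per mg of vitamin C: bell pepper $0.0047, broccoli $0.0112, sweet potato $0.0145, strawberries $0.0157, spinach $0.0444.
Take 3 servings of bell pepper: +351.0 mg vitamin C for $1.65 (total $1.65, still need 134.0 mg).
Take 1.576 servings of broccoli: +134.0 mg vitamin C for $1.50 (total $3.15, still need 0.0 mg).
Filling from the cheapest source first is optimal under one linear minimum: $3.15.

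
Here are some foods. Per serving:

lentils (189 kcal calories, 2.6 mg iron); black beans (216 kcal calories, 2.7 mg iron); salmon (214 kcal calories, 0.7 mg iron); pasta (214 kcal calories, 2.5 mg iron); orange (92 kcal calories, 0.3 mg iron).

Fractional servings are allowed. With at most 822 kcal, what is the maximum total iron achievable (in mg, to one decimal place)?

11.3 mg

Iron per kcal: lentils 0.01376, black beans 0.0125, pasta 0.01168, salmon 0.003271, orange 0.003261.
With no serving limits, spend the whole calories allowance on lentils: 822 kcal / 189 kcal × 2.6 mg = 11.3 mg.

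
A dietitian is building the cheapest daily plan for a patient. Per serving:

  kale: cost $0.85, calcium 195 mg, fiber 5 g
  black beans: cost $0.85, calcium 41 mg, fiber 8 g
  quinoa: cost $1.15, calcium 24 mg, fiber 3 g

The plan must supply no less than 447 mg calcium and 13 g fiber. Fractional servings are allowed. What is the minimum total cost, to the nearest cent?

For a min-cost LP with two ≥-constraints, a basic feasible solution has at most two positive variables.
kale only: max(447/195, 13/5) = 2.6 servings → $2.21.
black beans only: max(447/41, 13/8) = 10.9 servings → $9.27.
quinoa only: max(447/24, 13/3) = 18.62 servings → $21.42.
kale + black beans with both tight: 2.246 servings and 0.2214 servings → $2.10.
kale + quinoa with both tight: 2.213 servings and 0.6452 servings → $2.62.
black beans + quinoa: the both-tight solution has a negative serving — not a feasible corner.
Cheapest feasible corner: $2.10.

$2.10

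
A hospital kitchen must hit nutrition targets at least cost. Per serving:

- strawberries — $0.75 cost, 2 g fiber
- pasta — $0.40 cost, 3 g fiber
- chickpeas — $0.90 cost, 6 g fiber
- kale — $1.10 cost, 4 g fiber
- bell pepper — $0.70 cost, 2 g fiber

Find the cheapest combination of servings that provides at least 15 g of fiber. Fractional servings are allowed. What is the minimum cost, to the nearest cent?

Cost per g of fiber: pasta $0.1333, chickpeas $0.1500, kale $0.2750, bell pepper $0.3500, strawberries $0.3750.
With no serving limits, use only pasta: 15 g / 3 g = 5 servings × $0.40 = $2.00.

$2.00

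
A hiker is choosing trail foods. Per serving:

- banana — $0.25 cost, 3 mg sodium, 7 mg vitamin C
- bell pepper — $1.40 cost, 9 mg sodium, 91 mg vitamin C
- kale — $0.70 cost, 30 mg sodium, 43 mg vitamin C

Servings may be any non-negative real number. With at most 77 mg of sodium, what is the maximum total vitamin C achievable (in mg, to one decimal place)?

778.6 mg

Vitamin C per mg sodium: bell pepper 10.11, banana 2.333, kale 1.433.
With no serving limits, spend the whole sodium allowance on bell pepper: 77 mg / 9 mg × 91 mg = 778.6 mg.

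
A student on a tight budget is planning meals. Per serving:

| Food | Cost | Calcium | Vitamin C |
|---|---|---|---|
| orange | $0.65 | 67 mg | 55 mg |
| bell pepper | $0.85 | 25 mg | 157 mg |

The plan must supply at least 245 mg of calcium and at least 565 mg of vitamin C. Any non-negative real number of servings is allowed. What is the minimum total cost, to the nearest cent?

$4.00

At the optimum either one food covers both requirements or two foods hit both targets exactly; no other combination can be cheaper.
orange only: max(245/67, 565/55) = 10.27 servings → $6.68.
bell pepper only: max(245/25, 565/157) = 9.8 servings → $8.33.
orange + bell pepper with both tight: 2.662 servings and 2.666 servings → $4.00.
Cheapest feasible corner: $4.00.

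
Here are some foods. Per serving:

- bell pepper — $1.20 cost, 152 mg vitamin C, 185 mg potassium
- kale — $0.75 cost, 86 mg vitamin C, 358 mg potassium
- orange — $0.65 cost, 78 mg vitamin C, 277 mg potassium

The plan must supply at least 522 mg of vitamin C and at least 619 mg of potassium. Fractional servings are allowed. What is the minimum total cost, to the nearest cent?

$4.12

At the optimum either one food covers both requirements or two foods hit both targets exactly; no other combination can be cheaper.
bell pepper only: max(522/152, 619/185) = 3.434 servings → $4.12.
kale only: max(522/86, 619/358) = 6.07 servings → $4.55.
orange only: max(522/78, 619/277) = 6.692 servings → $4.35.
bell pepper + kale: intersection lies outside the first quadrant.
bell pepper + orange: intersection lies outside the first quadrant.
kale + orange: the both-tight solution has a negative serving — not a feasible corner.
So the least-cost plan costs $4.12.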